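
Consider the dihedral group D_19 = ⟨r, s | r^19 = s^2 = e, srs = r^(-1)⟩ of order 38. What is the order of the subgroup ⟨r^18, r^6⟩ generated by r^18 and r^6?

19

|⟨r^18⟩| = 19 and |⟨r^6⟩| = 19, so |H| is a multiple of lcm(19, 19) = 19 and divides |G| = 38.
Closing under the operation: H = {e, r, r^2, r^3, r^4, r^5, r^6, r^7, r^8, r^9, r^10, r^11, r^12, r^13, r^14, r^15, r^16, r^17, r^18}, so |H| = 19.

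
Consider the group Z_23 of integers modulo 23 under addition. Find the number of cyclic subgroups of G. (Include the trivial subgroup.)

Group the elements of G by the cyclic subgroup they generate; each cyclic subgroup of order d accounts for φ(d) elements.
Cyclic subgroups by order — order 1: 1; order 23: 1.
Total: 2.

2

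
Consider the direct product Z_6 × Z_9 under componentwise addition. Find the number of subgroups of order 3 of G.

4

|G| = 54 and 3 | 54, so subgroups of order 3 are possible by Lagrange.
The subgroups of order 3 are: {(0,0), (0,3), (0,6)}; {(0,0), (2,0), (4,0)}; {(0,0), (2,3), (4,6)}; {(0,0), (2,6), (4,3)}.
So G has 4 subgroups of order 3.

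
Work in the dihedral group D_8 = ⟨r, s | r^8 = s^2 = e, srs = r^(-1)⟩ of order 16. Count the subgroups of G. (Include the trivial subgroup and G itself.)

19

|G| = 16, so by Lagrange every subgroup order divides 16. Divisors: 1, 2, 4, 8, 16.
Subgroups by order — order 1: 1; order 2: 9; order 4: 5; order 8: 3; order 16: 1.
Total: 1 + 9 + 5 + 3 + 1 = 19.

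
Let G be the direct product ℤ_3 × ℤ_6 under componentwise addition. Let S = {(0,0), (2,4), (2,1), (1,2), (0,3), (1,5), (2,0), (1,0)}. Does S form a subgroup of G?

No

|S| = 8 does not divide |G| = 18, so by Lagrange S is not a subgroup.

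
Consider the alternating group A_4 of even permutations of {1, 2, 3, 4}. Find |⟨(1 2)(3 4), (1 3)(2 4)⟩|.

4

|⟨(1 2)(3 4)⟩| = 2 and |⟨(1 3)(2 4)⟩| = 2, so |H| is a multiple of lcm(2, 2) = 2 and divides |G| = 12.
Closing under the operation: H = {e, (1 2)(3 4), (1 3)(2 4), (1 4)(2 3)}, so |H| = 4.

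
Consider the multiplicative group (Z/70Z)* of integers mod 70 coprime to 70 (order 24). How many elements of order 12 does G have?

8

The elements of order 12 are: 3, 17, 23, 33, 37, 47, 53, 67.
That's 8.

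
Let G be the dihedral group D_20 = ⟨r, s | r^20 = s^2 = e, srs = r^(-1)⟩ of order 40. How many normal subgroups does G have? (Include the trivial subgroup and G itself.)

9

G has 48 subgroups. Checking conjugation-invariance by order — order 1: 1/1 normal; order 2: 1/21 normal; order 4: 1/11 normal; order 5: 1/1 normal; order 8: 0/5 normal; order 10: 1/5 normal; order 20: 3/3 normal; order 40: 1/1 normal.
Total normal subgroups: 9.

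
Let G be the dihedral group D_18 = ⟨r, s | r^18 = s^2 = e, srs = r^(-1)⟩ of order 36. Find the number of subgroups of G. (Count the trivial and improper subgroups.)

45

|G| = 36, so by Lagrange every subgroup order divides 36. Divisors: 1, 2, 3, 4, 6, 9, 12, 18, 36.
Subgroups by order — order 1: 1; order 2: 19; order 3: 1; order 4: 9; order 6: 7; order 9: 1; order 12: 3; order 18: 3; order 36: 1.
Total: 1 + 19 + 1 + 9 + 7 + 1 + 3 + 3 + 1 = 45.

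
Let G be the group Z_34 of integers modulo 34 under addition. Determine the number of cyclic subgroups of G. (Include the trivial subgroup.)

Each element a generates a cyclic subgroup ⟨a⟩; distinct elements may generate the same one (a cyclic group of order d has φ(d) generators).
Cyclic subgroups by order — order 1: 1; order 2: 1; order 17: 1; order 34: 1.
Total: 4.

4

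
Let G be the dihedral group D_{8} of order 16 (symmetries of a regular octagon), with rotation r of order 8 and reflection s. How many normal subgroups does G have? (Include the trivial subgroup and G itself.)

G has 19 subgroups. Checking conjugation-invariance by order — order 1: 1/1 normal; order 2: 1/9 normal; order 4: 1/5 normal; order 8: 3/3 normal; order 16: 1/1 normal.
Total normal subgroups: 7.

7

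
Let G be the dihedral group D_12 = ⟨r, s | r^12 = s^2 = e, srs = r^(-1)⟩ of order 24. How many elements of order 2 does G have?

Enumerating element orders in G gives 13 elements of order 2.

13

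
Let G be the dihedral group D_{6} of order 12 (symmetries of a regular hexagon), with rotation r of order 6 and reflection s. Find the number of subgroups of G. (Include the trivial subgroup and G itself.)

16

|G| = 12, so by Lagrange every subgroup order divides 12. Divisors: 1, 2, 3, 4, 6, 12.
Subgroups by order — order 1: 1; order 2: 7; order 3: 1; order 4: 3; order 6: 3; order 12: 1.
Total: 1 + 7 + 1 + 3 + 3 + 1 = 16.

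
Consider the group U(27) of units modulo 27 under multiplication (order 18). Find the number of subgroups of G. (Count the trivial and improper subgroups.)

|G| = 18, so by Lagrange every subgroup order divides 18. Divisors: 1, 2, 3, 6, 9, 18.
Subgroups by order — order 1: 1; order 2: 1; order 3: 1; order 6: 1; order 9: 1; order 18: 1.
Total: 1 + 1 + 1 + 1 + 1 + 1 = 6.

6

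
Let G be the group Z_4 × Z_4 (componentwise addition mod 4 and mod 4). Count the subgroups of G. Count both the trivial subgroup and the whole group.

15

|G| = 16, so by Lagrange every subgroup order divides 16. Divisors: 1, 2, 4, 8, 16.
Subgroups by order — order 1: 1; order 2: 3; order 4: 7; order 8: 3; order 16: 1.
Total: 1 + 3 + 7 + 3 + 1 = 15.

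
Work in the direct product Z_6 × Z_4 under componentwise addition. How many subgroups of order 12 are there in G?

|G| = 24 and 12 | 24, so subgroups of order 12 are possible by Lagrange.
The subgroups of order 12 are: {(0,0), (0,1), (0,2), (0,3), (2,0), (2,1), (2,2), (2,3), (4,0), (4,1), (4,2), (4,3)}; {(0,0), (0,2), (1,0), (1,2), (2,0), (2,2), (3,0), (3,2), (4,0), (4,2), (5,0), (5,2)}; {(0,0), (0,2), (1,1), (1,3), (2,0), (2,2), (3,1), (3,3), (4,0), (4,2), (5,1), (5,3)}.
So G has 3 subgroups of order 12.

3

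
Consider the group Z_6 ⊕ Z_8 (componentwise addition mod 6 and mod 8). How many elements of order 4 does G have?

4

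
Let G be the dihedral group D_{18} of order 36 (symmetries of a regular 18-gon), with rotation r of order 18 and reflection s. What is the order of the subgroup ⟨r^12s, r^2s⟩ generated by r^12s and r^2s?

|⟨r^12s⟩| = 2 and |⟨r^2s⟩| = 2, so |H| is a multiple of lcm(2, 2) = 2 and divides |G| = 36.
Closing under the operation: H = {e, r^2, r^4, r^6, r^8, r^10, r^12, r^14, r^16, s, r^2s, r^4s, r^6s, r^8s, r^10s, r^12s, r^14s, r^16s}, so |H| = 18.

18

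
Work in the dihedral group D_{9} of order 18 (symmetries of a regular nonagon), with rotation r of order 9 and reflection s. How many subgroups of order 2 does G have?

9

|G| = 18 and 2 | 18, so subgroups of order 2 are possible by Lagrange.
The subgroups of order 2 are: {e, r^2s}; {e, r^3s}; {e, r^4s}; {e, r^5s}; … (9 in all).
So G has 9 subgroups of order 2.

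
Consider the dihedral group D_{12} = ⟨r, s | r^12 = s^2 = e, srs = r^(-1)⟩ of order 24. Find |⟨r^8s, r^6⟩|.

4

|⟨r^8s⟩| = 2 and |⟨r^6⟩| = 2, so |H| is a multiple of lcm(2, 2) = 2 and divides |G| = 24.
Closing under the operation: H = {e, r^6, r^2s, r^8s}, so |H| = 4.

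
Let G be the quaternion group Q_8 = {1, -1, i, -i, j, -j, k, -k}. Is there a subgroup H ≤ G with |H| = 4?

Yes

4 | 8. A subgroup of order 4 is {1, -1, i, -i}.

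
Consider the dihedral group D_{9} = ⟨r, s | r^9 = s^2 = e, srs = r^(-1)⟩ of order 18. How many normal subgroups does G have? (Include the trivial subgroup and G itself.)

G has 16 subgroups. Checking conjugation-invariance by order — order 1: 1/1 normal; order 2: 0/9 normal; order 3: 1/1 normal; order 6: 0/3 normal; order 9: 1/1 normal; order 18: 1/1 normal.
Total normal subgroups: 4.

4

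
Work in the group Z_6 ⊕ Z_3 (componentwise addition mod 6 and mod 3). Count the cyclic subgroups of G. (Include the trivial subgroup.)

Each element a generates a cyclic subgroup ⟨a⟩; distinct elements may generate the same one (a cyclic group of order d has φ(d) generators).
Cyclic subgroups by order — order 1: 1; order 2: 1; order 3: 4; order 6: 4.
Total: 10.

10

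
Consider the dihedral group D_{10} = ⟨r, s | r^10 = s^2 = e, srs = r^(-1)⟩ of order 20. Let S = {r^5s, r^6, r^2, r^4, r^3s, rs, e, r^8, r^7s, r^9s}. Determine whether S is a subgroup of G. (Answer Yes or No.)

|S| = 10 divides |G| = 20, consistent with Lagrange.
S contains the identity, every element's inverse is in S, and S is closed under ·: it is a subgroup.

Yes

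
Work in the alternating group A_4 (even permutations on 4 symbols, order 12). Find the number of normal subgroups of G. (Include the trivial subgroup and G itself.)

G has 10 subgroups. Checking conjugation-invariance by order — order 1: 1/1 normal; order 2: 0/3 normal; order 3: 0/4 normal; order 4: 1/1 normal; order 12: 1/1 normal.
Total normal subgroups: 3.

3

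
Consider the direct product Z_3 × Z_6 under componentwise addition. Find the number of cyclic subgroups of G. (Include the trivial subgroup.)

Each element a generates a cyclic subgroup ⟨a⟩; distinct elements may generate the same one (a cyclic group of order d has φ(d) generators).
Cyclic subgroups by order — order 1: 1; order 2: 1; order 3: 4; order 6: 4.
Total: 10.

10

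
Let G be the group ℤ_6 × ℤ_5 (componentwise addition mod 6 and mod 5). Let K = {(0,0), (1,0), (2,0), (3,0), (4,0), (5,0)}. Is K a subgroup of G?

|K| = 6 divides |G| = 30, consistent with Lagrange.
K contains the identity, every element's inverse is in K, and K is closed under +: it is a subgroup.
In fact K = ⟨(5,0)⟩.

Yes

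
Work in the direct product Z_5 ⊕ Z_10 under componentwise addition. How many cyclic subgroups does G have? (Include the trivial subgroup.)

14

A cyclic subgroup of order d is generated by each of its φ(d) elements of order d, so the cyclic subgroups of order d number (#elements of order d)/φ(d).
Cyclic subgroups by order — order 1: 1; order 2: 1; order 5: 6; order 10: 6.
Total: 14.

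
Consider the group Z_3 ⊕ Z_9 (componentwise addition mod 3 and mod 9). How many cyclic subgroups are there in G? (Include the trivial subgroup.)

8

Group the elements of G by the cyclic subgroup they generate; each cyclic subgroup of order d accounts for φ(d) elements.
Cyclic subgroups by order — order 1: 1; order 3: 4; order 9: 3.
Total: 8.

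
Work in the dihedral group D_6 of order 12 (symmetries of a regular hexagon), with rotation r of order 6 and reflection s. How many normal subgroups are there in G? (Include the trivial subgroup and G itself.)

G has 16 subgroups. Checking conjugation-invariance by order — order 1: 1/1 normal; order 2: 1/7 normal; order 3: 1/1 normal; order 4: 0/3 normal; order 6: 3/3 normal; order 12: 1/1 normal.
Total normal subgroups: 7.

7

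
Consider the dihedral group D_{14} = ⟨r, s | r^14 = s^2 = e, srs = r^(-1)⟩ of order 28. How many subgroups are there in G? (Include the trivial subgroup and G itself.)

28

|G| = 28, so by Lagrange every subgroup order divides 28. Divisors: 1, 2, 4, 7, 14, 28.
Subgroups by order — order 1: 1; order 2: 15; order 4: 7; order 7: 1; order 14: 3; order 28: 1.
Total: 1 + 15 + 7 + 1 + 3 + 1 = 28.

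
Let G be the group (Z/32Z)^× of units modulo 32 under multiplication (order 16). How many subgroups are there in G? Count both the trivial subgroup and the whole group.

11

|G| = 16, so by Lagrange every subgroup order divides 16. Divisors: 1, 2, 4, 8, 16.
Subgroups by order — order 1: 1; order 2: 3; order 4: 3; order 8: 3; order 16: 1.
Total: 1 + 3 + 3 + 3 + 1 = 11.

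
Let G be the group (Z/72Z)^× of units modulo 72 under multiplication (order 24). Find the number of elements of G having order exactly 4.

0

No element of G has order 4 (even though 4 | 24).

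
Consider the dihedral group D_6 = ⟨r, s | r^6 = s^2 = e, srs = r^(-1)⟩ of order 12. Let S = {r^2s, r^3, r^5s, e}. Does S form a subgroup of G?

Yes

|S| = 4 divides |G| = 12, consistent with Lagrange.
S contains the identity, every element's inverse is in S, and S is closed under ·: it is a subgroup.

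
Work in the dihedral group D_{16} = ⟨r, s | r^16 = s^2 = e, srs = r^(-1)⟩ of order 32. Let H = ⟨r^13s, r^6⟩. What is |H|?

16

|⟨r^13s⟩| = 2 and |⟨r^6⟩| = 8, so |H| is a multiple of lcm(2, 8) = 8 and divides |G| = 32.
Closing under the operation: H = {e, r^2, r^4, r^6, r^8, r^10, r^12, r^14, rs, r^3s, r^5s, r^7s, r^9s, r^11s, r^13s, r^15s}, so |H| = 16.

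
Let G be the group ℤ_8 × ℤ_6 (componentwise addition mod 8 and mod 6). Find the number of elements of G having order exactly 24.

An element (a,b) has order lcm(ord(a), ord(b)); count pairs with lcm equal to 24.
Enumerating gives 16 such elements.

16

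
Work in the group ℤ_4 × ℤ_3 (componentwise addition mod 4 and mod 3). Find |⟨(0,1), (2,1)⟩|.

|⟨(0,1)⟩| = 3 and |⟨(2,1)⟩| = 6, so |H| is a multiple of lcm(3, 6) = 6 and divides |G| = 12.
Closing under the operation: H = {(0,0), (0,1), (0,2), (2,0), (2,1), (2,2)}, so |H| = 6.

6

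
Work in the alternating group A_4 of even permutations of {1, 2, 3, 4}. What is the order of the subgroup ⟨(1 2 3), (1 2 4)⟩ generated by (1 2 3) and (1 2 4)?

12

|⟨(1 2 3)⟩| = 3 and |⟨(1 2 4)⟩| = 3, so |H| is a multiple of lcm(3, 3) = 3 and divides |G| = 12.
Closing {(1 2 3), (1 2 4)} under the group operation gives all of G, so |H| = 12.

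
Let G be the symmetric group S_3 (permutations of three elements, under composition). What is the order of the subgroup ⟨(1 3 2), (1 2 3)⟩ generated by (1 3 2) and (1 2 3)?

3

|⟨(1 3 2)⟩| = 3 and |⟨(1 2 3)⟩| = 3, so |H| is a multiple of lcm(3, 3) = 3 and divides |G| = 6.
Closing under the operation: H = {e, (1 2 3), (1 3 2)}, so |H| = 3.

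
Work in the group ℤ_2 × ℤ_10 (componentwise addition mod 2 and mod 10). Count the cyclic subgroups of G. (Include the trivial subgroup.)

8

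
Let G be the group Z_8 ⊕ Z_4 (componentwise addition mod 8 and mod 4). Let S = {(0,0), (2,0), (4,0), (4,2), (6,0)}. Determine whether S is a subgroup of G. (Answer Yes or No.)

|S| = 5 does not divide |G| = 32, so by Lagrange S is not a subgroup.

No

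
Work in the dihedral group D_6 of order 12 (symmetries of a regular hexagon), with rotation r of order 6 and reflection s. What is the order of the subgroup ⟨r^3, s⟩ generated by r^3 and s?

|⟨r^3⟩| = 2 and |⟨s⟩| = 2, so |H| is a multiple of lcm(2, 2) = 2 and divides |G| = 12.
Closing under the operation: H = {e, r^3, s, r^3s}, so |H| = 4.

4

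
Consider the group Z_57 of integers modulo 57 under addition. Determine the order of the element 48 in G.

In Z_57, the order of an element a is n/gcd(a, n).
gcd(48, 57) = 3, so |⟨48⟩| = 57/3 = 19.

19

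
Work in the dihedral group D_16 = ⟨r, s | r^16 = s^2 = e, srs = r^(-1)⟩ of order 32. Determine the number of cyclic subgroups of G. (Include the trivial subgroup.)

21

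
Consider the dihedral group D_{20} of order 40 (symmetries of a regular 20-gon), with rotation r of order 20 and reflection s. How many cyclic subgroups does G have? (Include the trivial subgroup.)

Group the elements of G by the cyclic subgroup they generate; each cyclic subgroup of order d accounts for φ(d) elements.
Cyclic subgroups by order — order 1: 1; order 2: 21; order 4: 1; order 5: 1; order 10: 1; order 20: 1.
Total: 26.

26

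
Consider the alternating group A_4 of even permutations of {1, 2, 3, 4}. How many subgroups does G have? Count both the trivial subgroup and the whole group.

10

|G| = 12, so by Lagrange every subgroup order divides 12. Divisors: 1, 2, 3, 4, 6, 12.
Subgroups by order — order 1: 1; order 2: 3; order 3: 4; order 4: 1; order 6: 0; order 12: 1.
Total: 1 + 3 + 4 + 1 + 0 + 1 = 10.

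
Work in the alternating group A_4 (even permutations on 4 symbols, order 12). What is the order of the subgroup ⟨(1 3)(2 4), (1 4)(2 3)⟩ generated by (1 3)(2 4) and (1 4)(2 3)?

4

|⟨(1 3)(2 4)⟩| = 2 and |⟨(1 4)(2 3)⟩| = 2, so |H| is a multiple of lcm(2, 2) = 2 and divides |G| = 12.
Closing under the operation: H = {e, (1 2)(3 4), (1 3)(2 4), (1 4)(2 3)}, so |H| = 4.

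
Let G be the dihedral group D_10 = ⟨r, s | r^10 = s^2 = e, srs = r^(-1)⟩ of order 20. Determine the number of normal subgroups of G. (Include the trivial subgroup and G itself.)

G has 22 subgroups. Checking conjugation-invariance by order — order 1: 1/1 normal; order 2: 1/11 normal; order 4: 0/5 normal; order 5: 1/1 normal; order 10: 3/3 normal; order 20: 1/1 normal.
Total normal subgroups: 7.

7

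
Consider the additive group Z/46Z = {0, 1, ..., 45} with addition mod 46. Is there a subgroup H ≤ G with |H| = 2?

2 | 46. A subgroup of order 2 is {0, 23}.

Yes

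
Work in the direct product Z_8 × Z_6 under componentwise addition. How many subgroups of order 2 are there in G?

|G| = 48 and 2 | 48, so subgroups of order 2 are possible by Lagrange.
The subgroups of order 2 are: {(0,0), (0,3)}; {(0,0), (4,0)}; {(0,0), (4,3)}.
So G has 3 subgroups of order 2.

3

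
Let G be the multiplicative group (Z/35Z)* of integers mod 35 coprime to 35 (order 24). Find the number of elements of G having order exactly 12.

8

The elements of order 12 are: 2, 3, 12, 17, 18, 23, 32, 33.
That's 8.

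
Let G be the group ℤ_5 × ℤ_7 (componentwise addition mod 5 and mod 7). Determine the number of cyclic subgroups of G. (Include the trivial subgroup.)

Each element a generates a cyclic subgroup ⟨a⟩; distinct elements may generate the same one (a cyclic group of order d has φ(d) generators).
Cyclic subgroups by order — order 1: 1; order 5: 1; order 7: 1; order 35: 1.
Total: 4.

4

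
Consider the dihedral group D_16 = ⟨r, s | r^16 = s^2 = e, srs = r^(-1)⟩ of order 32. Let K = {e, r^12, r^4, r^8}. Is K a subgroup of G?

Yes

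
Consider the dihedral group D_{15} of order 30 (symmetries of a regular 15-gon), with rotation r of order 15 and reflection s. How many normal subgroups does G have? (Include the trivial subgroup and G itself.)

G has 28 subgroups. Checking conjugation-invariance by order — order 1: 1/1 normal; order 2: 0/15 normal; order 3: 1/1 normal; order 5: 1/1 normal; order 6: 0/5 normal; order 10: 0/3 normal; order 15: 1/1 normal; order 30: 1/1 normal.
Total normal subgroups: 5.

5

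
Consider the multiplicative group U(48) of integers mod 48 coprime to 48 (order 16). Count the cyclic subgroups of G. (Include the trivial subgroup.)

Each element a generates a cyclic subgroup ⟨a⟩; distinct elements may generate the same one (a cyclic group of order d has φ(d) generators).
Cyclic subgroups by order — order 1: 1; order 2: 7; order 4: 4.
Total: 12.

12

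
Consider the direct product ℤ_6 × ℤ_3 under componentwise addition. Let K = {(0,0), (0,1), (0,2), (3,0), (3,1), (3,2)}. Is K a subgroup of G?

Yes

|K| = 6 divides |G| = 18, consistent with Lagrange.
K contains the identity, every element's inverse is in K, and K is closed under +: it is a subgroup.
In fact K = ⟨(3,1)⟩.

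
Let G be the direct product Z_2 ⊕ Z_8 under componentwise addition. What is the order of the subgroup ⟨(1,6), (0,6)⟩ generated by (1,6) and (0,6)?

|⟨(1,6)⟩| = 4 and |⟨(0,6)⟩| = 4, so |H| is a multiple of lcm(4, 4) = 4 and divides |G| = 16.
Closing under the operation: H = {(0,0), (0,2), (0,4), (0,6), (1,0), (1,2), (1,4), (1,6)}, so |H| = 8.

8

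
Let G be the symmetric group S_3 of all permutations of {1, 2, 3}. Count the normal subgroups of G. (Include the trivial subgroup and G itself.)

3

G has 6 subgroups. Checking conjugation-invariance by order — order 1: 1/1 normal; order 2: 0/3 normal; order 3: 1/1 normal; order 6: 1/1 normal.
Total normal subgroups: 3.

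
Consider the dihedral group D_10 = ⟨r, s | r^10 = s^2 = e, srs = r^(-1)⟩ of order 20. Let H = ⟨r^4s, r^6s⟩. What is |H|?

|⟨r^4s⟩| = 2 and |⟨r^6s⟩| = 2, so |H| is a multiple of lcm(2, 2) = 2 and divides |G| = 20.
Closing under the operation: H = {e, r^2, r^4, r^6, r^8, s, r^2s, r^4s, r^6s, r^8s}, so |H| = 10.

10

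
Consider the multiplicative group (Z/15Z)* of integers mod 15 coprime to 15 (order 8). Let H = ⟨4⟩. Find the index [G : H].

4

|⟨4⟩| = 2 and |G| = 8.
By Lagrange, [G : H] = |G|/|H| = 8/2 = 4.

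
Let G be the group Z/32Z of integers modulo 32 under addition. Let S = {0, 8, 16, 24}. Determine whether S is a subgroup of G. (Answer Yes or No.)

Yes

|S| = 4 divides |G| = 32, consistent with Lagrange.
S contains the identity, every element's inverse is in S, and S is closed under +: it is a subgroup.
In fact S = ⟨8⟩.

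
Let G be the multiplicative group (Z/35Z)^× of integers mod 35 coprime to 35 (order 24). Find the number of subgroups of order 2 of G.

|G| = 24 and 2 | 24, so subgroups of order 2 are possible by Lagrange.
The subgroups of order 2 are: {1, 29}; {1, 34}; {1, 6}.
So G has 3 subgroups of order 2.

3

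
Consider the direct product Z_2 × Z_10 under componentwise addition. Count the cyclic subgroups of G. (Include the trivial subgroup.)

8

Each element a generates a cyclic subgroup ⟨a⟩; distinct elements may generate the same one (a cyclic group of order d has φ(d) generators).
Cyclic subgroups by order — order 1: 1; order 2: 3; order 5: 1; order 10: 3.
Total: 8.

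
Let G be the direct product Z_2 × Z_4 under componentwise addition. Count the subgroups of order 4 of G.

3

|G| = 8 and 4 | 8, so subgroups of order 4 are possible by Lagrange.
The subgroups of order 4 are: {(0,0), (0,1), (0,2), (0,3)}; {(0,0), (0,2), (1,0), (1,2)}; {(0,0), (0,2), (1,1), (1,3)}.
So G has 3 subgroups of order 4.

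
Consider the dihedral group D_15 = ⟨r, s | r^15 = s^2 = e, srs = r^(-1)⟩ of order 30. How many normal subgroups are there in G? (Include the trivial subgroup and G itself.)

G has 28 subgroups. Checking conjugation-invariance by order — order 1: 1/1 normal; order 2: 0/15 normal; order 3: 1/1 normal; order 5: 1/1 normal; order 6: 0/5 normal; order 10: 0/3 normal; order 15: 1/1 normal; order 30: 1/1 normal.
Total normal subgroups: 5.

5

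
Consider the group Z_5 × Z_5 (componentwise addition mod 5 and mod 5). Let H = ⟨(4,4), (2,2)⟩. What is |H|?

|⟨(4,4)⟩| = 5 and |⟨(2,2)⟩| = 5, so |H| is a multiple of lcm(5, 5) = 5 and divides |G| = 25.
Closing under the operation: H = {(0,0), (1,1), (2,2), (3,3), (4,4)}, so |H| = 5.

5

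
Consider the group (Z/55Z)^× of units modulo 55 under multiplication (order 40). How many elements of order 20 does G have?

Enumerating element orders in G gives 16 elements of order 20.

16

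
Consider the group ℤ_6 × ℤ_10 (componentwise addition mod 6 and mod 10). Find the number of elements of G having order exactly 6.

An element (a,b) has order lcm(ord(a), ord(b)); count pairs with lcm equal to 6.
Enumerating gives 6 such elements.

6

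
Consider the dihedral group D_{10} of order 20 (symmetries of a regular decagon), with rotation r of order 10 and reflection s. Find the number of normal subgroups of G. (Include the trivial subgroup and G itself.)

7

G has 22 subgroups. Checking conjugation-invariance by order — order 1: 1/1 normal; order 2: 1/11 normal; order 4: 0/5 normal; order 5: 1/1 normal; order 10: 3/3 normal; order 20: 1/1 normal.
Total normal subgroups: 7.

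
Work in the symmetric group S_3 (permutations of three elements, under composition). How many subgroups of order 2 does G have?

|G| = 6 and 2 | 6, so subgroups of order 2 are possible by Lagrange.
The subgroups of order 2 are: {e, (1 2)}; {e, (1 3)}; {e, (2 3)}.
So G has 3 subgroups of order 2.

3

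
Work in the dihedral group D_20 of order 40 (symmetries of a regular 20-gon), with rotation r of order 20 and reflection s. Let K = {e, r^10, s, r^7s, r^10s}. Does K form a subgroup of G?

Closure fails: s · r^7s = r^13 ∉ K. So K is not a subgroup.

No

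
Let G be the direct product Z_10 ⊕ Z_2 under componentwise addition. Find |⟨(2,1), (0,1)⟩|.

10

|⟨(2,1)⟩| = 10 and |⟨(0,1)⟩| = 2, so |H| is a multiple of lcm(10, 2) = 10 and divides |G| = 20.
Closing under the operation: H = {(0,0), (0,1), (2,0), (2,1), (4,0), (4,1), (6,0), (6,1), (8,0), (8,1)}, so |H| = 10.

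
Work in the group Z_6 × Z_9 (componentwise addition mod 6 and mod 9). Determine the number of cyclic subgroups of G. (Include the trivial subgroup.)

16

Group the elements of G by the cyclic subgroup they generate; each cyclic subgroup of order d accounts for φ(d) elements.
Cyclic subgroups by order — order 1: 1; order 2: 1; order 3: 4; order 6: 4; order 9: 3; order 18: 3.
Total: 16.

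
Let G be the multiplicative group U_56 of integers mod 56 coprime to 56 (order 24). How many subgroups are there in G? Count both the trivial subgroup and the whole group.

|G| = 24, so by Lagrange every subgroup order divides 24. Divisors: 1, 2, 3, 4, 6, 8, 12, 24.
Subgroups by order — order 1: 1; order 2: 7; order 3: 1; order 4: 7; order 6: 7; order 8: 1; order 12: 7; order 24: 1.
Total: 1 + 7 + 1 + 7 + 7 + 1 + 7 + 1 = 32.

32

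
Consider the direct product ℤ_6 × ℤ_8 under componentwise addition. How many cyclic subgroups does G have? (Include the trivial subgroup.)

Each element a generates a cyclic subgroup ⟨a⟩; distinct elements may generate the same one (a cyclic group of order d has φ(d) generators).
Cyclic subgroups by order — order 1: 1; order 2: 3; order 3: 1; order 4: 2; order 6: 3; order 8: 2; order 12: 2; order 24: 2.
Total: 16.

16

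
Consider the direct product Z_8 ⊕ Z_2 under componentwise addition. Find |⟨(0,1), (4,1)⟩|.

4

|⟨(0,1)⟩| = 2 and |⟨(4,1)⟩| = 2, so |H| is a multiple of lcm(2, 2) = 2 and divides |G| = 16.
Closing under the operation: H = {(0,0), (0,1), (4,0), (4,1)}, so |H| = 4.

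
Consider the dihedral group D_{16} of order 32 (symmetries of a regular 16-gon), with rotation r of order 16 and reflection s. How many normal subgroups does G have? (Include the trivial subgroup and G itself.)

G has 36 subgroups. Checking conjugation-invariance by order — order 1: 1/1 normal; order 2: 1/17 normal; order 4: 1/9 normal; order 8: 1/5 normal; order 16: 3/3 normal; order 32: 1/1 normal.
Total normal subgroups: 8.

8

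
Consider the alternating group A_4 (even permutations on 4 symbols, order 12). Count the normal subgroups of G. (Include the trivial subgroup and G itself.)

3

G has 10 subgroups. Checking conjugation-invariance by order — order 1: 1/1 normal; order 2: 0/3 normal; order 3: 0/4 normal; order 4: 1/1 normal; order 12: 1/1 normal.
Total normal subgroups: 3.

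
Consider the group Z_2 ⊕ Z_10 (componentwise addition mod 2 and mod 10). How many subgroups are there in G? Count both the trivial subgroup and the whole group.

|G| = 20, so by Lagrange every subgroup order divides 20. Divisors: 1, 2, 4, 5, 10, 20.
Subgroups by order — order 1: 1; order 2: 3; order 4: 1; order 5: 1; order 10: 3; order 20: 1.
Total: 1 + 3 + 1 + 1 + 3 + 1 = 10.

10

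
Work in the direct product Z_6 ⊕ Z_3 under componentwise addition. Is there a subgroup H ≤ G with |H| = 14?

14 does not divide |G| = 18, so by Lagrange no subgroup of order 14 exists.

No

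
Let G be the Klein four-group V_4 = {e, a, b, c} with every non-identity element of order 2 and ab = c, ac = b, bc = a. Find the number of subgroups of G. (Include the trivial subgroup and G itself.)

5

|G| = 4, so by Lagrange every subgroup order divides 4. Divisors: 1, 2, 4.
Subgroups by order — order 1: 1; order 2: 3; order 4: 1.
Total: 1 + 3 + 1 = 5.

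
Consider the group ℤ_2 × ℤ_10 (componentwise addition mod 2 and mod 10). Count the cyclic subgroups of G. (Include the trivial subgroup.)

Group the elements of G by the cyclic subgroup they generate; each cyclic subgroup of order d accounts for φ(d) elements.
Cyclic subgroups by order — order 1: 1; order 2: 3; order 5: 1; order 10: 3.
Total: 8.

8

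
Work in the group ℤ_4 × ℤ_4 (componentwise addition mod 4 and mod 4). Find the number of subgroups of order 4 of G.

|G| = 16 and 4 | 16, so subgroups of order 4 are possible by Lagrange.
The subgroups of order 4 are: {(0,0), (0,1), (0,2), (0,3)}; {(0,0), (0,2), (2,0), (2,2)}; {(0,0), (0,2), (2,1), (2,3)}; {(0,0), (1,0), (2,0), (3,0)}; … (7 in all).
So G has 7 subgroups of order 4.

7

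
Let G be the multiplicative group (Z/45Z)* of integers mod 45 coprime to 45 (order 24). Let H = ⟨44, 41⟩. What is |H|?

|⟨44⟩| = 2 and |⟨41⟩| = 6, so |H| is a multiple of lcm(2, 6) = 6 and divides |G| = 24.
Closing under the operation: H = {1, 4, 11, 14, 16, 19, 26, 29, 31, 34, 41, 44}, so |H| = 12.

12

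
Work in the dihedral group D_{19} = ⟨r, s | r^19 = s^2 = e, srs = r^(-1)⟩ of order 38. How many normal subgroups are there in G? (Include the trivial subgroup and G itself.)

G has 22 subgroups. Checking conjugation-invariance by order — order 1: 1/1 normal; order 2: 0/19 normal; order 19: 1/1 normal; order 38: 1/1 normal.
Total normal subgroups: 3.

3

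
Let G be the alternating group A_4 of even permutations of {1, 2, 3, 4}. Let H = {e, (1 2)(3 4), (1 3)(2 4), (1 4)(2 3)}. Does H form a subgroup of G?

Yes

|H| = 4 divides |G| = 12, consistent with Lagrange.
H contains the identity, every element's inverse is in H, and H is closed under ∘: it is a subgroup.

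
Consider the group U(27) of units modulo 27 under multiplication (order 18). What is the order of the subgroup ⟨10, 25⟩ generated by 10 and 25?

9

|⟨10⟩| = 3 and |⟨25⟩| = 9, so |H| is a multiple of lcm(3, 9) = 9 and divides |G| = 18.
Closing under the operation: H = {1, 4, 7, 10, 13, 16, 19, 22, 25}, so |H| = 9.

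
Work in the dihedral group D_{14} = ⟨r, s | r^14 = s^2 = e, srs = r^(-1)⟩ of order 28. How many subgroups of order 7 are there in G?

|G| = 28 and 7 | 28, so subgroups of order 7 are possible by Lagrange.
The subgroups of order 7 are: {e, r^2, r^4, r^6, r^8, r^10, r^12}.
So G has 1 subgroup of order 7.

1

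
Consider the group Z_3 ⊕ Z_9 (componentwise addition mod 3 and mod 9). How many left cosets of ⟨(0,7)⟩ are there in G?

3

|⟨(0,7)⟩| = 9 and |G| = 27.
By Lagrange, [G : H] = |G|/|H| = 27/9 = 3.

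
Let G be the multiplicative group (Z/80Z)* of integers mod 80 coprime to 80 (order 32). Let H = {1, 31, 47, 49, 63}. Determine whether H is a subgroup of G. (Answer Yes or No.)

No

|H| = 5 does not divide |G| = 32, so by Lagrange H is not a subgroup.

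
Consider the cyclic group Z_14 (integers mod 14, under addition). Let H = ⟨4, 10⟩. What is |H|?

7

|⟨4⟩| = 7 and |⟨10⟩| = 7, so |H| is a multiple of lcm(7, 7) = 7 and divides |G| = 14.
Closing under the operation: H = {0, 2, 4, 6, 8, 10, 12}, so |H| = 7.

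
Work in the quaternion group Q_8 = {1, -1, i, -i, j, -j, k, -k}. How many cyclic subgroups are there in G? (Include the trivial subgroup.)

Group the elements of G by the cyclic subgroup they generate; each cyclic subgroup of order d accounts for φ(d) elements.
Cyclic subgroups by order — order 1: 1; order 2: 1; order 4: 3.
Total: 5.

5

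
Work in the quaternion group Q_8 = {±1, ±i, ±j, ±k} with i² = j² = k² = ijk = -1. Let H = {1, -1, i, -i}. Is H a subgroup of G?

|H| = 4 divides |G| = 8, consistent with Lagrange.
H contains the identity, every element's inverse is in H, and H is closed under ·: it is a subgroup.
In fact H = ⟨-i⟩.

Yes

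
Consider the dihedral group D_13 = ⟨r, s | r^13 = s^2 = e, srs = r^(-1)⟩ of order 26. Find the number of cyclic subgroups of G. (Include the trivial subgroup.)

15

A cyclic subgroup of order d is generated by each of its φ(d) elements of order d, so the cyclic subgroups of order d number (#elements of order d)/φ(d).
Cyclic subgroups by order — order 1: 1; order 2: 13; order 13: 1.
Total: 15.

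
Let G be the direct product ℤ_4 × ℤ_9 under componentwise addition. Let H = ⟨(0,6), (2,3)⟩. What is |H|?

|⟨(0,6)⟩| = 3 and |⟨(2,3)⟩| = 6, so |H| is a multiple of lcm(3, 6) = 6 and divides |G| = 36.
Closing under the operation: H = {(0,0), (0,3), (0,6), (2,0), (2,3), (2,6)}, so |H| = 6.

6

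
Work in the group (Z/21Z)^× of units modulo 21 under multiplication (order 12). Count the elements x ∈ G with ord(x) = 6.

6

The elements of order 6 are: 2, 5, 10, 11, 17, 19.
That's 6.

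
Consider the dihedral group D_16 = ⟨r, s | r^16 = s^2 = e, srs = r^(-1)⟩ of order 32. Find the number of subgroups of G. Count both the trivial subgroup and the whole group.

36

|G| = 32, so by Lagrange every subgroup order divides 32. Divisors: 1, 2, 4, 8, 16, 32.
Subgroups by order — order 1: 1; order 2: 17; order 4: 9; order 8: 5; order 16: 3; order 32: 1.
Total: 1 + 17 + 9 + 5 + 3 + 1 = 36.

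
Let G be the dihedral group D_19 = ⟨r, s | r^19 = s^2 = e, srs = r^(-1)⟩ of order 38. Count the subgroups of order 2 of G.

19

|G| = 38 and 2 | 38, so subgroups of order 2 are possible by Lagrange.
The subgroups of order 2 are: {e, r^10s}; {e, r^11s}; {e, r^12s}; {e, r^13s}; … (19 in all).
So G has 19 subgroups of order 2.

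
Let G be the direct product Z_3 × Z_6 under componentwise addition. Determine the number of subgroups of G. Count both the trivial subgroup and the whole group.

12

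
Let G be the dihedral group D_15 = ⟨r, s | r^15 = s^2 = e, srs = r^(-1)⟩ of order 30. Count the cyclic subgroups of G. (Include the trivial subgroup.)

19

Group the elements of G by the cyclic subgroup they generate; each cyclic subgroup of order d accounts for φ(d) elements.
Cyclic subgroups by order — order 1: 1; order 2: 15; order 3: 1; order 5: 1; order 15: 1.
Total: 19.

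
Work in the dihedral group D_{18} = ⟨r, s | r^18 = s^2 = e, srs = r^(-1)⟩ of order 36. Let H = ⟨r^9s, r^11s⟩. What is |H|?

|⟨r^9s⟩| = 2 and |⟨r^11s⟩| = 2, so |H| is a multiple of lcm(2, 2) = 2 and divides |G| = 36.
Closing under the operation: H = {e, r^2, r^4, r^6, r^8, r^10, r^12, r^14, r^16, rs, r^3s, r^5s, r^7s, r^9s, r^11s, r^13s, r^15s, r^17s}, so |H| = 18.

18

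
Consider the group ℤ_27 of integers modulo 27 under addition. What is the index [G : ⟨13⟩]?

|⟨13⟩| = 27 and |G| = 27.
By Lagrange, [G : H] = |G|/|H| = 27/27 = 1.

1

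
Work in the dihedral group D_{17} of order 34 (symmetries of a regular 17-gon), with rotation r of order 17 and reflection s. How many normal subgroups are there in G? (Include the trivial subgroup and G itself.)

3

G has 20 subgroups. Checking conjugation-invariance by order — order 1: 1/1 normal; order 2: 0/17 normal; order 17: 1/1 normal; order 34: 1/1 normal.
Total normal subgroups: 3.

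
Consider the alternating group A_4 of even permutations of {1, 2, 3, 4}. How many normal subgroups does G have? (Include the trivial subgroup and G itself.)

3

G has 10 subgroups. Checking conjugation-invariance by order — order 1: 1/1 normal; order 2: 0/3 normal; order 3: 0/4 normal; order 4: 1/1 normal; order 12: 1/1 normal.
Total normal subgroups: 3.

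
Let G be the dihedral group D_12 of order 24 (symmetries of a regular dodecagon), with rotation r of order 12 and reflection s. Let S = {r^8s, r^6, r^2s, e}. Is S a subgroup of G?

Yes

|S| = 4 divides |G| = 24, consistent with Lagrange.
S contains the identity, every element's inverse is in S, and S is closed under ·: it is a subgroup.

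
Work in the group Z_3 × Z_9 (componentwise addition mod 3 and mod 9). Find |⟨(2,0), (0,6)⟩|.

9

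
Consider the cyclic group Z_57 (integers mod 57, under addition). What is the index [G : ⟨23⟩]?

|⟨23⟩| = 57 and |G| = 57.
By Lagrange, [G : H] = |G|/|H| = 57/57 = 1.

1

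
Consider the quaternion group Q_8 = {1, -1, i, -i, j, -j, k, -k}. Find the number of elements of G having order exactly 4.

The elements of order 4 are: i, -i, j, -j, k, -k.
That's 6.

6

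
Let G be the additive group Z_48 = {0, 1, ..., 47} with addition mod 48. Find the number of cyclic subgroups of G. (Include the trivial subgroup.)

Group the elements of G by the cyclic subgroup they generate; each cyclic subgroup of order d accounts for φ(d) elements.
Cyclic subgroups by order — order 1: 1; order 2: 1; order 3: 1; order 4: 1; order 6: 1; order 8: 1; order 12: 1; order 16: 1; order 24: 1; order 48: 1.
Total: 10.

10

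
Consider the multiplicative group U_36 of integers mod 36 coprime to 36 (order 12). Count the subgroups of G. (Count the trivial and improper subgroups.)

10

|G| = 12, so by Lagrange every subgroup order divides 12. Divisors: 1, 2, 3, 4, 6, 12.
Subgroups by order — order 1: 1; order 2: 3; order 3: 1; order 4: 1; order 6: 3; order 12: 1.
Total: 1 + 3 + 1 + 1 + 3 + 1 = 10.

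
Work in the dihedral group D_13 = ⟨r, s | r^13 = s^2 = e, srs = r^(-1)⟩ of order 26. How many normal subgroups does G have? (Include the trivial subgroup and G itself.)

3

G has 16 subgroups. Checking conjugation-invariance by order — order 1: 1/1 normal; order 2: 0/13 normal; order 13: 1/1 normal; order 26: 1/1 normal.
Total normal subgroups: 3.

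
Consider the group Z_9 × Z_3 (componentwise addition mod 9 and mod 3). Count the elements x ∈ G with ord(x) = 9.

18

An element (a,b) has order lcm(ord(a), ord(b)); count pairs with lcm equal to 9.
Enumerating gives 18 such elements.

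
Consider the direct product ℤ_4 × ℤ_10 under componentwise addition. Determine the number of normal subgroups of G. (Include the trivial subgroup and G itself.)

16

G is abelian, so every subgroup is normal.
G has 16 subgroups in total, hence 16 normal subgroups.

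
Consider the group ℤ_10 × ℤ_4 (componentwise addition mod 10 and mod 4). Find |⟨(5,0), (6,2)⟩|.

20

|⟨(5,0)⟩| = 2 and |⟨(6,2)⟩| = 10, so |H| is a multiple of lcm(2, 10) = 10 and divides |G| = 40.
Closing under the operation: H = {(0,0), (0,2), (1,0), (1,2), (2,0), (2,2), (3,0), (3,2), (4,0), (4,2), (5,0), (5,2), (6,0), (6,2), (7,0), (7,2), (8,0), (8,2), (9,0), (9,2)}, so |H| = 20.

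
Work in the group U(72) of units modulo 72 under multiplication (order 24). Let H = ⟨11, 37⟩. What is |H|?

|⟨11⟩| = 6 and |⟨37⟩| = 2, so |H| is a multiple of lcm(6, 2) = 6 and divides |G| = 24.
Closing under the operation: H = {1, 11, 13, 23, 25, 35, 37, 47, 49, 59, 61, 71}, so |H| = 12.

12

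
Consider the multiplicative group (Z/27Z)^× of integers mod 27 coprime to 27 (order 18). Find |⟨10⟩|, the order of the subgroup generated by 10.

Compute successive powers of 10 mod 27: 10, 19, 1; 10^3 ≡ 1 (mod 27).
So |⟨10⟩| = 3.

3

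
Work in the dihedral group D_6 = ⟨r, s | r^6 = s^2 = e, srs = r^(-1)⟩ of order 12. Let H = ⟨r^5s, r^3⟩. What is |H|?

4

|⟨r^5s⟩| = 2 and |⟨r^3⟩| = 2, so |H| is a multiple of lcm(2, 2) = 2 and divides |G| = 12.
Closing under the operation: H = {e, r^3, r^2s, r^5s}, so |H| = 4.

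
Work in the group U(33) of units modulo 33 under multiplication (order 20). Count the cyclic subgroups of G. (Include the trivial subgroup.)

8

A cyclic subgroup of order d is generated by each of its φ(d) elements of order d, so the cyclic subgroups of order d number (#elements of order d)/φ(d).
Cyclic subgroups by order — order 1: 1; order 2: 3; order 5: 1; order 10: 3.
Total: 8.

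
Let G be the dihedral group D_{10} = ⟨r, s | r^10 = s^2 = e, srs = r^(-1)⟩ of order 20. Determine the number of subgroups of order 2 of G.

11

|G| = 20 and 2 | 20, so subgroups of order 2 are possible by Lagrange.
The subgroups of order 2 are: {e, r^2s}; {e, r^3s}; {e, r^4s}; {e, r^5}; … (11 in all).
So G has 11 subgroups of order 2.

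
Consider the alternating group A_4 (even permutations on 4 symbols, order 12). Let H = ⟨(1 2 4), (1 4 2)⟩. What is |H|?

|⟨(1 2 4)⟩| = 3 and |⟨(1 4 2)⟩| = 3, so |H| is a multiple of lcm(3, 3) = 3 and divides |G| = 12.
Closing under the operation: H = {e, (1 2 4), (1 4 2)}, so |H| = 3.

3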